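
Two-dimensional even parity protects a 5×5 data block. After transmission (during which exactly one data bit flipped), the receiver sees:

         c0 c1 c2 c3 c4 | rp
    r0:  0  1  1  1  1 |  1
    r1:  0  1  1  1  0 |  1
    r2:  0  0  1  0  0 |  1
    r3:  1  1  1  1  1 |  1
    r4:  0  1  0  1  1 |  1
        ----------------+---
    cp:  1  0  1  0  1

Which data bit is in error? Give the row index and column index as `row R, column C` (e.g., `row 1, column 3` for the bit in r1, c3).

row 0, column 2

Recompute each row's even parity and compare to rp:
  r0: data parity 0, sent rp 1 → mismatch
  r1: data parity 1, sent rp 1 → ok
  r2: data parity 1, sent rp 1 → ok
  r3: data parity 1, sent rp 1 → ok
  r4: data parity 1, sent rp 1 → ok
Recompute each column's even parity and compare to cp:
  c0: data parity 1, sent cp 1 → ok
  c1: data parity 0, sent cp 0 → ok
  c2: data parity 0, sent cp 1 → mismatch
  c3: data parity 0, sent cp 0 → ok
  c4: data parity 1, sent cp 1 → ok
Exactly one row (r0) and one column (c2) fail → the flipped bit is at their intersection.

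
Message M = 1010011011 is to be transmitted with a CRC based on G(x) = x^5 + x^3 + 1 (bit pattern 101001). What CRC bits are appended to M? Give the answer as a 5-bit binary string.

00001

Append 5 zeros: 101001101100000. Divide by 101001 (XOR where the leading bit is 1):
  pos 0: 101001 XOR 101001 = 000000
  pos 6: 101100 XOR 101001 = 000101
  pos 9: 101000 XOR 101001 = 000001
Remainder (last 5 bits) = 00001. This is the CRC / FCS.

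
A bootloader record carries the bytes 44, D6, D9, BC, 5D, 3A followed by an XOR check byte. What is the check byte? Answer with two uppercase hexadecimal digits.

XOR the bytes together:
  start with 0x44
  0x44 ⊕ 0xD6 = 0x92
  0x92 ⊕ 0xD9 = 0x4B
  0x4B ⊕ 0xBC = 0xF7
  0xF7 ⊕ 0x5D = 0xAA
  0xAA ⊕ 0x3A = 0x90

90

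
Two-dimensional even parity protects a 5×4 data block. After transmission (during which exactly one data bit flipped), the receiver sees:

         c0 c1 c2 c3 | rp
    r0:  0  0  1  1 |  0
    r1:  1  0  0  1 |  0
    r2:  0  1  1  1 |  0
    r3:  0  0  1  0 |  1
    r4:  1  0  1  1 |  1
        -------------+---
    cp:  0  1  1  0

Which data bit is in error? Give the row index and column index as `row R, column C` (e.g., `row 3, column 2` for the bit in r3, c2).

row 2, column 2

Recompute each row's even parity and compare to rp:
  r0: data parity 0, sent rp 0 → ok
  r1: data parity 0, sent rp 0 → ok
  r2: data parity 1, sent rp 0 → mismatch
  r3: data parity 1, sent rp 1 → ok
  r4: data parity 1, sent rp 1 → ok
Recompute each column's even parity and compare to cp:
  c0: data parity 0, sent cp 0 → ok
  c1: data parity 1, sent cp 1 → ok
  c2: data parity 0, sent cp 1 → mismatch
  c3: data parity 0, sent cp 0 → ok
Exactly one row (r2) and one column (c2) fail → the flipped bit is at their intersection.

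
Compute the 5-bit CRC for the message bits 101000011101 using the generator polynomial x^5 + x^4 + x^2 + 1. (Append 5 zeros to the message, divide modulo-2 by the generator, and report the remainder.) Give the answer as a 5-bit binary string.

01001

Append 5 zeros: 10100001110100000. Divide by 110101 (XOR where the leading bit is 1):
  pos 0: 101000 XOR 110101 = 011101
  pos 1: 111010 XOR 110101 = 001111
  pos 3: 111111 XOR 110101 = 001010
  pos 5: 101010 XOR 110101 = 011111
  pos 6: 111111 XOR 110101 = 001010
  pos 8: 101000 XOR 110101 = 011101
  pos 9: 111010 XOR 110101 = 001111
  pos 11: 111100 XOR 110101 = 001001
Remainder (last 5 bits) = 01001. This is the CRC / FCS.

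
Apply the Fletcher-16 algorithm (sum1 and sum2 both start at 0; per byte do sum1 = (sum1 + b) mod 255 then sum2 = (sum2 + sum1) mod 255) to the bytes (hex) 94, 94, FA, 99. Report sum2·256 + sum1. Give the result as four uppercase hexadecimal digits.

Running sums (mod 255):
  after byte 0 (94): sum1=148, sum2=148
  after byte 1 (94): sum1=41, sum2=189
  after byte 2 (FA): sum1=36, sum2=225
  after byte 3 (99): sum1=189, sum2=159
Checksum = sum2·256 + sum1 = 159·256 + 189 = 40893 = 0x9FBD.

9FBD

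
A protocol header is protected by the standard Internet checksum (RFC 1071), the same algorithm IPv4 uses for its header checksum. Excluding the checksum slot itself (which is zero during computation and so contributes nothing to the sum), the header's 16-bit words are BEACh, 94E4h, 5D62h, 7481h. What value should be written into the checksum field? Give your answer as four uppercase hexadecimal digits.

One's-complement addition (fold any carry out of bit 15 back into bit 0):
  0xBEAC + 0x94E4 = 0x15390 → wrap carry → 0x5391
  0x5391 + 0x5D62 = 0x0B0F3
  0xB0F3 + 0x7481 = 0x12574 → wrap carry → 0x2575
One's-complement sum = 0x2575.
Checksum = ~0x2575 & 0xFFFF = 0xDA8A.

DA8A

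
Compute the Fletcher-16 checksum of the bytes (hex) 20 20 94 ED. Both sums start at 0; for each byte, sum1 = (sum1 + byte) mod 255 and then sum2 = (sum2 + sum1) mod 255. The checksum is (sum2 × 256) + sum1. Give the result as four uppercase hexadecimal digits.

Running sums (mod 255):
  after byte 0 (20): sum1=32, sum2=32
  after byte 1 (20): sum1=64, sum2=96
  after byte 2 (94): sum1=212, sum2=53
  after byte 3 (ED): sum1=194, sum2=247
Checksum = sum2·256 + sum1 = 247·256 + 194 = 63426 = 0xF7C2.

F7C2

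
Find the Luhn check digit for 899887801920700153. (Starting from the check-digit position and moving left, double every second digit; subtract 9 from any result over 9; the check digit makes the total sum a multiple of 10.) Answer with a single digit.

4

Partial digits right→left: 3 5 1 0 0 7 0 2 9 1 0 8 7 8 8 9 9 8
Double every second digit counting from the check-digit position (so the 1st, 3rd, 5th, ... of the partial from the right).
  doubled (with −9 where >9): 6 2 0 0 9 0 5 7 9 → sum 38
  kept as-is: 5 0 7 2 1 8 8 9 8 → sum 48
Total = 38 + 48 = 86.
Check digit = (10 − (86 mod 10)) mod 10 = 4.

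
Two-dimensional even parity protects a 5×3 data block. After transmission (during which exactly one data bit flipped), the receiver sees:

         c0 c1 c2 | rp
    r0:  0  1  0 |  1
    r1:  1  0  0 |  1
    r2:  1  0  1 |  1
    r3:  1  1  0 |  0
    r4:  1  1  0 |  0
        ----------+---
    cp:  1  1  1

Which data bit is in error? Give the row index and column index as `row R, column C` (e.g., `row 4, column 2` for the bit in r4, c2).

row 2, column 0

Recompute each row's even parity and compare to rp:
  r0: data parity 1, sent rp 1 → ok
  r1: data parity 1, sent rp 1 → ok
  r2: data parity 0, sent rp 1 → mismatch
  r3: data parity 0, sent rp 0 → ok
  r4: data parity 0, sent rp 0 → ok
Recompute each column's even parity and compare to cp:
  c0: data parity 0, sent cp 1 → mismatch
  c1: data parity 1, sent cp 1 → ok
  c2: data parity 1, sent cp 1 → ok
Exactly one row (r2) and one column (c0) fail → the flipped bit is at their intersection.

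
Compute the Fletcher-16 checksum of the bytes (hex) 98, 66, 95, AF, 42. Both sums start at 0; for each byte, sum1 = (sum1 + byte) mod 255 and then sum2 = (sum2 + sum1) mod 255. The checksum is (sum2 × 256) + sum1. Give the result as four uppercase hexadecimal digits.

F686

Running sums (mod 255):
  after byte 0 (98): sum1=152, sum2=152
  after byte 1 (66): sum1=254, sum2=151
  after byte 2 (95): sum1=148, sum2=44
  after byte 3 (AF): sum1=68, sum2=112
  after byte 4 (42): sum1=134, sum2=246
Checksum = sum2·256 + sum1 = 246·256 + 134 = 63110 = 0xF686.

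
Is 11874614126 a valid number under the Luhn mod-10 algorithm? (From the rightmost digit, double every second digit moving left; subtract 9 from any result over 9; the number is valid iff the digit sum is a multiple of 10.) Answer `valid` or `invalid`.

invalid

From the right, keep odd positions and double even positions (subtract 9 from any doubled value over 9):
  doubled (positions 2,4,...): 4 8 3 5 2 → sum 22
  kept (positions 1,3,...): 6 1 1 4 8 1 → sum 21
Total = 43.
43 mod 10 = 3, so the number is invalid.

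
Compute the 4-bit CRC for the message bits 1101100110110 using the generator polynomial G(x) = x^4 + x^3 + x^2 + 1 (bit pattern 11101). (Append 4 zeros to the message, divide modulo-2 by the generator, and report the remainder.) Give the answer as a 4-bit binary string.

0000

Append 4 zeros: 11011001101100000. Divide by 11101 (XOR where the leading bit is 1):
  pos 0: 11011 XOR 11101 = 00110
  pos 2: 11000 XOR 11101 = 00101
  pos 4: 10111 XOR 11101 = 01010
  pos 5: 10100 XOR 11101 = 01001
  pos 6: 10011 XOR 11101 = 01110
  pos 7: 11101 XOR 11101 = 00000
Remainder (last 4 bits) = 0000. This is the CRC / FCS.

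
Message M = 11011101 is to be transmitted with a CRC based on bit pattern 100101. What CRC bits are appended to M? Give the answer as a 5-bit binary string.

01111

Append 5 zeros: 1101110100000. Divide by 100101 (XOR where the leading bit is 1):
  pos 0: 110111 XOR 100101 = 010010
  pos 1: 100100 XOR 100101 = 000001
  pos 6: 110000 XOR 100101 = 010101
  pos 7: 101010 XOR 100101 = 001111
Remainder (last 5 bits) = 01111. This is the CRC / FCS.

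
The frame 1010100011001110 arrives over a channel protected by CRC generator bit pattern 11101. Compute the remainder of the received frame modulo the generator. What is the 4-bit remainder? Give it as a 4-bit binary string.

0000

Modulo-2 division of 1010100011001110 by 11101:
  pos 0: 10101 XOR 11101 = 01000
  pos 1: 10000 XOR 11101 = 01101
  pos 2: 11010 XOR 11101 = 00111
  pos 4: 11101 XOR 11101 = 00000
  pos 9: 10011 XOR 11101 = 01110
  pos 10: 11101 XOR 11101 = 00000
Remainder = 0000 (zero — the frame passes the CRC check).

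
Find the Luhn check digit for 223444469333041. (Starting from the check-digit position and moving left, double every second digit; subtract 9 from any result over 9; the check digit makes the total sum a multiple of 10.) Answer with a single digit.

1

Partial digits right→left: 1 4 0 3 3 3 9 6 4 4 4 4 3 2 2
Double every second digit counting from the check-digit position (so the 1st, 3rd, 5th, ... of the partial from the right).
  doubled (with −9 where >9): 2 0 6 9 8 8 6 4 → sum 43
  kept as-is: 4 3 3 6 4 4 2 → sum 26
Total = 43 + 26 = 69.
Check digit = (10 − (69 mod 10)) mod 10 = 1.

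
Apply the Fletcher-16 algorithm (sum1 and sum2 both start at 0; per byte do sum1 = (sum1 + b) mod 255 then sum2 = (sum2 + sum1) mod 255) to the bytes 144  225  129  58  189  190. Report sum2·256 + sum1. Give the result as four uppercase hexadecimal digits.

Running sums (mod 255):
  after byte 0 (144): sum1=144, sum2=144
  after byte 1 (225): sum1=114, sum2=3
  after byte 2 (129): sum1=243, sum2=246
  after byte 3 (58): sum1=46, sum2=37
  after byte 4 (189): sum1=235, sum2=17
  after byte 5 (190): sum1=170, sum2=187
Checksum = sum2·256 + sum1 = 187·256 + 170 = 48042 = 0xBBAA.

BBAA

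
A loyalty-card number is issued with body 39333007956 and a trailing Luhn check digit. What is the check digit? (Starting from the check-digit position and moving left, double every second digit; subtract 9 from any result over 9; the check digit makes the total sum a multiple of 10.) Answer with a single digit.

6

Partial digits right→left: 6 5 9 7 0 0 3 3 3 9 3
Double every second digit counting from the check-digit position (so the 1st, 3rd, 5th, ... of the partial from the right).
  doubled (with −9 where >9): 3 9 0 6 6 6 → sum 30
  kept as-is: 5 7 0 3 9 → sum 24
Total = 30 + 24 = 54.
Check digit = (10 − (54 mod 10)) mod 10 = 6.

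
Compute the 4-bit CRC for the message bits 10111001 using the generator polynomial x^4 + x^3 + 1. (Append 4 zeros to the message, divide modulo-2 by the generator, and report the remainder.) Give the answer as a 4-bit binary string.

Append 4 zeros: 101110010000. Divide by 11001 (XOR where the leading bit is 1):
  pos 0: 10111 XOR 11001 = 01110
  pos 1: 11100 XOR 11001 = 00101
  pos 3: 10101 XOR 11001 = 01100
  pos 4: 11000 XOR 11001 = 00001
Remainder (last 4 bits) = 1000. This is the CRC / FCS.

1000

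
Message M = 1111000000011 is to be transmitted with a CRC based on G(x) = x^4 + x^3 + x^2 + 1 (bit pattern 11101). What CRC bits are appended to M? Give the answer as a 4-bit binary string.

0011

Append 4 zeros: 11110000000110000. Divide by 11101 (XOR where the leading bit is 1):
  pos 0: 11110 XOR 11101 = 00011
  pos 3: 11000 XOR 11101 = 00101
  pos 5: 10100 XOR 11101 = 01001
  pos 6: 10010 XOR 11101 = 01111
  pos 7: 11111 XOR 11101 = 00010
  pos 10: 10100 XOR 11101 = 01001
  pos 11: 10010 XOR 11101 = 01111
  pos 12: 11110 XOR 11101 = 00011
Remainder (last 4 bits) = 0011. This is the CRC / FCS.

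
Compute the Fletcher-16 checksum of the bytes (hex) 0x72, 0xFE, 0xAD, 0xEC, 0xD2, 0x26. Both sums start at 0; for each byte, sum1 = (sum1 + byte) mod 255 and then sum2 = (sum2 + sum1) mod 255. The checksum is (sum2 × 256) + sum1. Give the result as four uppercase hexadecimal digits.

F205

Running sums (mod 255):
  after byte 0 (0x72): sum1=114, sum2=114
  after byte 1 (0xFE): sum1=113, sum2=227
  after byte 2 (0xAD): sum1=31, sum2=3
  after byte 3 (0xEC): sum1=12, sum2=15
  after byte 4 (0xD2): sum1=222, sum2=237
  after byte 5 (0x26): sum1=5, sum2=242
Checksum = sum2·256 + sum1 = 242·256 + 5 = 61957 = 0xF205.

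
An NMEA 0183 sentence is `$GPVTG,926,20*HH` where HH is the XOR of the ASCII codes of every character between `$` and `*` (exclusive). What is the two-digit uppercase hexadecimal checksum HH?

XOR the ASCII codes of the payload characters:
  'G' = 0x47 → acc = 0x47
  'P' = 0x50 → acc = 0x17
  'V' = 0x56 → acc = 0x41
  'T' = 0x54 → acc = 0x15
  'G' = 0x47 → acc = 0x52
  ',' = 0x2C → acc = 0x7E
  '9' = 0x39 → acc = 0x47
  '2' = 0x32 → acc = 0x75
  '6' = 0x36 → acc = 0x43
  ',' = 0x2C → acc = 0x6F
  '2' = 0x32 → acc = 0x5D
  '0' = 0x30 → acc = 0x6D
Checksum = 0x6D.

6D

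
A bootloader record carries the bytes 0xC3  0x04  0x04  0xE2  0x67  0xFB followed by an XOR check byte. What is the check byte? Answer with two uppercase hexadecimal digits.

BD

XOR the bytes together:
  start with 0xC3
  0xC3 ⊕ 0x04 = 0xC7
  0xC7 ⊕ 0x04 = 0xC3
  0xC3 ⊕ 0xE2 = 0x21
  0x21 ⊕ 0x67 = 0x46
  0x46 ⊕ 0xFB = 0xBD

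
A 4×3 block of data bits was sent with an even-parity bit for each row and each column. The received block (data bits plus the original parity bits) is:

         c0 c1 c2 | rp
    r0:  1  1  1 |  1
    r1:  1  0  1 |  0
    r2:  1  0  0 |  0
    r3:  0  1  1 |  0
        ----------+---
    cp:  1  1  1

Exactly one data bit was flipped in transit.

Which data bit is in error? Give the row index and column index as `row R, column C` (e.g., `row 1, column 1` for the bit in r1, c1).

Recompute each row's even parity and compare to rp:
  r0: data parity 1, sent rp 1 → ok
  r1: data parity 0, sent rp 0 → ok
  r2: data parity 1, sent rp 0 → mismatch
  r3: data parity 0, sent rp 0 → ok
Recompute each column's even parity and compare to cp:
  c0: data parity 1, sent cp 1 → ok
  c1: data parity 0, sent cp 1 → mismatch
  c2: data parity 1, sent cp 1 → ok
Exactly one row (r2) and one column (c1) fail → the flipped bit is at their intersection.

row 2, column 1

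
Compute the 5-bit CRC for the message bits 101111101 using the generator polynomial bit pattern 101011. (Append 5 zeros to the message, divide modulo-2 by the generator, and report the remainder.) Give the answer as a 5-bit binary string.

11111

Append 5 zeros: 10111110100000. Divide by 101011 (XOR where the leading bit is 1):
  pos 0: 101111 XOR 101011 = 000100
  pos 3: 100101 XOR 101011 = 001110
  pos 5: 111000 XOR 101011 = 010011
  pos 6: 100110 XOR 101011 = 001101
  pos 8: 110100 XOR 101011 = 011111
Remainder (last 5 bits) = 11111. This is the CRC / FCS.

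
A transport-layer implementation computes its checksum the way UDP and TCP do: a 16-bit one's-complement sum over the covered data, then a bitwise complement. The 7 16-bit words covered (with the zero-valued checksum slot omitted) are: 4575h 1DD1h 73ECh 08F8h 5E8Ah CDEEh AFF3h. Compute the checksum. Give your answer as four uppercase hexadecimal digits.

One's-complement addition (fold any carry out of bit 15 back into bit 0):
  0x4575 + 0x1DD1 = 0x06346
  0x6346 + 0x73EC = 0x0D732
  0xD732 + 0x08F8 = 0x0E02A
  0xE02A + 0x5E8A = 0x13EB4 → wrap carry → 0x3EB5
  0x3EB5 + 0xCDEE = 0x10CA3 → wrap carry → 0x0CA4
  0x0CA4 + 0xAFF3 = 0x0BC97
One's-complement sum = 0xBC97.
Checksum = ~0xBC97 & 0xFFFF = 0x4368.

4368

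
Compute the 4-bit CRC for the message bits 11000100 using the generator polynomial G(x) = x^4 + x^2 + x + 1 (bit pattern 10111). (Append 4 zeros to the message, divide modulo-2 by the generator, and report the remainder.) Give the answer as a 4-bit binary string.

Append 4 zeros: 110001000000. Divide by 10111 (XOR where the leading bit is 1):
  pos 0: 11000 XOR 10111 = 01111
  pos 1: 11111 XOR 10111 = 01000
  pos 2: 10000 XOR 10111 = 00111
  pos 4: 11100 XOR 10111 = 01011
  pos 5: 10110 XOR 10111 = 00001
Remainder (last 4 bits) = 0100. This is the CRC / FCS.

0100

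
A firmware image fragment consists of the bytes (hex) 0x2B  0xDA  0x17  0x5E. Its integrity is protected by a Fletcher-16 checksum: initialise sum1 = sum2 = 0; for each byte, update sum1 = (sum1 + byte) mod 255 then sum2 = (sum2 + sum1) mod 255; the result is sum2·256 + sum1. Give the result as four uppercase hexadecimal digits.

Running sums (mod 255):
  after byte 0 (0x2B): sum1=43, sum2=43
  after byte 1 (0xDA): sum1=6, sum2=49
  after byte 2 (0x17): sum1=29, sum2=78
  after byte 3 (0x5E): sum1=123, sum2=201
Checksum = sum2·256 + sum1 = 201·256 + 123 = 51579 = 0xC97B.

C97B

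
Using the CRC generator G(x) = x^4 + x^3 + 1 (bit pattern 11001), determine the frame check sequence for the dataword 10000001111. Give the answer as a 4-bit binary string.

0110

Append 4 zeros: 100000011110000. Divide by 11001 (XOR where the leading bit is 1):
  pos 0: 10000 XOR 11001 = 01001
  pos 1: 10010 XOR 11001 = 01011
  pos 2: 10110 XOR 11001 = 01111
  pos 3: 11111 XOR 11001 = 00110
  pos 5: 11011 XOR 11001 = 00010
  pos 8: 10100 XOR 11001 = 01101
  pos 9: 11010 XOR 11001 = 00011
Remainder (last 4 bits) = 0110. This is the CRC / FCS.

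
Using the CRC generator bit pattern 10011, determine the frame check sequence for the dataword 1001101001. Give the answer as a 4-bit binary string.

1000

Append 4 zeros: 10011010010000. Divide by 10011 (XOR where the leading bit is 1):
  pos 0: 10011 XOR 10011 = 00000
  pos 6: 10010 XOR 10011 = 00001
Remainder (last 4 bits) = 1000. This is the CRC / FCS.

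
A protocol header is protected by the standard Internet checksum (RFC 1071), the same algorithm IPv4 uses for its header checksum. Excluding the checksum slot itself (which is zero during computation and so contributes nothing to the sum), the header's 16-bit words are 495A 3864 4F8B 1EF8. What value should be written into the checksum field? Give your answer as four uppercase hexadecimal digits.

One's-complement addition (fold any carry out of bit 15 back into bit 0):
  0x495A + 0x3864 = 0x081BE
  0x81BE + 0x4F8B = 0x0D149
  0xD149 + 0x1EF8 = 0x0F041
One's-complement sum = 0xF041.
Checksum = ~0xF041 & 0xFFFF = 0x0FBE.

0FBE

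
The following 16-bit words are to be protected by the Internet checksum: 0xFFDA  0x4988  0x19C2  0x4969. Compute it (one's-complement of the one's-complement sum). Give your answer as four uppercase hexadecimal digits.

One's-complement addition (fold any carry out of bit 15 back into bit 0):
  0xFFDA + 0x4988 = 0x14962 → wrap carry → 0x4963
  0x4963 + 0x19C2 = 0x06325
  0x6325 + 0x4969 = 0x0AC8E
One's-complement sum = 0xAC8E.
Checksum = ~0xAC8E & 0xFFFF = 0x5371.

5371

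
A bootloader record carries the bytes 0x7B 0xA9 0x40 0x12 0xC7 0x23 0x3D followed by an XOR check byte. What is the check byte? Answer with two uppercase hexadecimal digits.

59

XOR the bytes together:
  start with 0x7B
  0x7B ⊕ 0xA9 = 0xD2
  0xD2 ⊕ 0x40 = 0x92
  0x92 ⊕ 0x12 = 0x80
  0x80 ⊕ 0xC7 = 0x47
  0x47 ⊕ 0x23 = 0x64
  0x64 ⊕ 0x3D = 0x59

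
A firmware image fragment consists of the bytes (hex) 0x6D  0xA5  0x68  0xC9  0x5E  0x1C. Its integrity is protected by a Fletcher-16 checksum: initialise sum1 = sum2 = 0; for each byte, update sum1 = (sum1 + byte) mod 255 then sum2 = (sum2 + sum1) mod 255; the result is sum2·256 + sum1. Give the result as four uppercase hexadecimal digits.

Running sums (mod 255):
  after byte 0 (0x6D): sum1=109, sum2=109
  after byte 1 (0xA5): sum1=19, sum2=128
  after byte 2 (0x68): sum1=123, sum2=251
  after byte 3 (0xC9): sum1=69, sum2=65
  after byte 4 (0x5E): sum1=163, sum2=228
  after byte 5 (0x1C): sum1=191, sum2=164
Checksum = sum2·256 + sum1 = 164·256 + 191 = 42175 = 0xA4BF.

A4BF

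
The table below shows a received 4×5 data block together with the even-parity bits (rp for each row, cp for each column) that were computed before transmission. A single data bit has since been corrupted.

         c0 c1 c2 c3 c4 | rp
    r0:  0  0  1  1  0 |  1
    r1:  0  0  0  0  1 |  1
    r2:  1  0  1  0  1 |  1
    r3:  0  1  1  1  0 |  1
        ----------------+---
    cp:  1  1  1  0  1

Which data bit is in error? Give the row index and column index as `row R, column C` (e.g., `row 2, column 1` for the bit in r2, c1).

row 0, column 4

Recompute each row's even parity and compare to rp:
  r0: data parity 0, sent rp 1 → mismatch
  r1: data parity 1, sent rp 1 → ok
  r2: data parity 1, sent rp 1 → ok
  r3: data parity 1, sent rp 1 → ok
Recompute each column's even parity and compare to cp:
  c0: data parity 1, sent cp 1 → ok
  c1: data parity 1, sent cp 1 → ok
  c2: data parity 1, sent cp 1 → ok
  c3: data parity 0, sent cp 0 → ok
  c4: data parity 0, sent cp 1 → mismatch
Exactly one row (r0) and one column (c4) fail → the flipped bit is at their intersection.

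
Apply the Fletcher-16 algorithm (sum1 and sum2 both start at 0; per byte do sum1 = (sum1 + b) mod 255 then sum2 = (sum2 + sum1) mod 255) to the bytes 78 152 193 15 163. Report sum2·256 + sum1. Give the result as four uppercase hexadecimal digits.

F05B

Running sums (mod 255):
  after byte 0 (78): sum1=78, sum2=78
  after byte 1 (152): sum1=230, sum2=53
  after byte 2 (193): sum1=168, sum2=221
  after byte 3 (15): sum1=183, sum2=149
  after byte 4 (163): sum1=91, sum2=240
Checksum = sum2·256 + sum1 = 240·256 + 91 = 61531 = 0xF05B.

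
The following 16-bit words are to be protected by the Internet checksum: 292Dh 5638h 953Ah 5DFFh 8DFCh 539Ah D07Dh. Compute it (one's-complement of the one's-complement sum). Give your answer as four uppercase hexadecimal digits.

DB4B

One's-complement addition (fold any carry out of bit 15 back into bit 0):
  0x292D + 0x5638 = 0x07F65
  0x7F65 + 0x953A = 0x1149F → wrap carry → 0x14A0
  0x14A0 + 0x5DFF = 0x0729F
  0x729F + 0x8DFC = 0x1009B → wrap carry → 0x009C
  0x009C + 0x539A = 0x05436
  0x5436 + 0xD07D = 0x124B3 → wrap carry → 0x24B4
One's-complement sum = 0x24B4.
Checksum = ~0x24B4 & 0xFFFF = 0xDB4B.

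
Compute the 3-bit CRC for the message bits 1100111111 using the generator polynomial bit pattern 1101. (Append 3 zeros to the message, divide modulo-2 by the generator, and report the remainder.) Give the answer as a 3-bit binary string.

Append 3 zeros: 1100111111000. Divide by 1101 (XOR where the leading bit is 1):
  pos 0: 1100 XOR 1101 = 0001
  pos 3: 1111 XOR 1101 = 0010
  pos 5: 1011 XOR 1101 = 0110
  pos 6: 1101 XOR 1101 = 0000
Remainder (last 3 bits) = 000. This is the CRC / FCS.

000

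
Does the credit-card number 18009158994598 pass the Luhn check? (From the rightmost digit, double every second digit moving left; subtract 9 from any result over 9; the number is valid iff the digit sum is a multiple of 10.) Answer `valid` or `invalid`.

From the right, keep odd positions and double even positions (subtract 9 from any doubled value over 9):
  doubled (positions 2,4,...): 9 8 9 1 9 0 2 → sum 38
  kept (positions 1,3,...): 8 5 9 8 1 0 8 → sum 39
Total = 77.
77 mod 10 = 7, so the number is invalid.

invalid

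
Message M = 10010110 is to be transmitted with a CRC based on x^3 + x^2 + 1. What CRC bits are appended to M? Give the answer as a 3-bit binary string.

000

Append 3 zeros: 10010110000. Divide by 1101 (XOR where the leading bit is 1):
  pos 0: 1001 XOR 1101 = 0100
  pos 1: 1000 XOR 1101 = 0101
  pos 2: 1011 XOR 1101 = 0110
  pos 3: 1101 XOR 1101 = 0000
Remainder (last 3 bits) = 000. This is the CRC / FCS.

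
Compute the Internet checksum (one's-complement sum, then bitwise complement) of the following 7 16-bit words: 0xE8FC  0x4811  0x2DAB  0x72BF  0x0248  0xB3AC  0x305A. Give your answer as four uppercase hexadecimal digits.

One's-complement addition (fold any carry out of bit 15 back into bit 0):
  0xE8FC + 0x4811 = 0x1310D → wrap carry → 0x310E
  0x310E + 0x2DAB = 0x05EB9
  0x5EB9 + 0x72BF = 0x0D178
  0xD178 + 0x0248 = 0x0D3C0
  0xD3C0 + 0xB3AC = 0x1876C → wrap carry → 0x876D
  0x876D + 0x305A = 0x0B7C7
One's-complement sum = 0xB7C7.
Checksum = ~0xB7C7 & 0xFFFF = 0x4838.

4838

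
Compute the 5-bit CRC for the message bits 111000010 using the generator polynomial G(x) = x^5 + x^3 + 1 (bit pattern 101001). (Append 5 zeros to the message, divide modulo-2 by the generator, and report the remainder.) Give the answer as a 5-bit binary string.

10110

Append 5 zeros: 11100001000000. Divide by 101001 (XOR where the leading bit is 1):
  pos 0: 111000 XOR 101001 = 010001
  pos 1: 100010 XOR 101001 = 001011
  pos 3: 101110 XOR 101001 = 000111
  pos 6: 111000 XOR 101001 = 010001
  pos 7: 100010 XOR 101001 = 001011
Remainder (last 5 bits) = 10110. This is the CRC / FCS.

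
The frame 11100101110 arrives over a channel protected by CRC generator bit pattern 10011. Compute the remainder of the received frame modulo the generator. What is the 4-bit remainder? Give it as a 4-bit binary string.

Modulo-2 division of 11100101110 by 10011:
  pos 0: 11100 XOR 10011 = 01111
  pos 1: 11111 XOR 10011 = 01100
  pos 2: 11000 XOR 10011 = 01011
  pos 3: 10111 XOR 10011 = 00100
  pos 5: 10011 XOR 10011 = 00000
Remainder = 0000 (zero — the frame passes the CRC check).

0000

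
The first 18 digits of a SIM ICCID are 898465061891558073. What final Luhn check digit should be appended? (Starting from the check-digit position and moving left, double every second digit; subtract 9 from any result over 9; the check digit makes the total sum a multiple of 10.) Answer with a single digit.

Partial digits right→left: 3 7 0 8 5 5 1 9 8 1 6 0 5 6 4 8 9 8
Double every second digit counting from the check-digit position (so the 1st, 3rd, 5th, ... of the partial from the right).
  doubled (with −9 where >9): 6 0 1 2 7 3 1 8 9 → sum 37
  kept as-is: 7 8 5 9 1 0 6 8 8 → sum 52
Total = 37 + 52 = 89.
Check digit = (10 − (89 mod 10)) mod 10 = 1.

1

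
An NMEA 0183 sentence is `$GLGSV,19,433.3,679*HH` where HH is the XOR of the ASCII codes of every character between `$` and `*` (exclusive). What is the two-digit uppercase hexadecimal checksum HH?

XOR the ASCII codes of the payload characters:
  'G' = 0x47 → acc = 0x47
  'L' = 0x4C → acc = 0x0B
  'G' = 0x47 → acc = 0x4C
  'S' = 0x53 → acc = 0x1F
  'V' = 0x56 → acc = 0x49
  ',' = 0x2C → acc = 0x65
  '1' = 0x31 → acc = 0x54
  '9' = 0x39 → acc = 0x6D
  ',' = 0x2C → acc = 0x41
  '4' = 0x34 → acc = 0x75
  '3' = 0x33 → acc = 0x46
  '3' = 0x33 → acc = 0x75
  '.' = 0x2E → acc = 0x5B
  '3' = 0x33 → acc = 0x68
  ',' = 0x2C → acc = 0x44
  '6' = 0x36 → acc = 0x72
  '7' = 0x37 → acc = 0x45
  '9' = 0x39 → acc = 0x7C
Checksum = 0x7C.

7C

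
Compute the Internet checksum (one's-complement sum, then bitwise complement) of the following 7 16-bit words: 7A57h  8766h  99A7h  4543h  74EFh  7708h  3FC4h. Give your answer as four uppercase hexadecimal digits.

One's-complement addition (fold any carry out of bit 15 back into bit 0):
  0x7A57 + 0x8766 = 0x101BD → wrap carry → 0x01BE
  0x01BE + 0x99A7 = 0x09B65
  0x9B65 + 0x4543 = 0x0E0A8
  0xE0A8 + 0x74EF = 0x15597 → wrap carry → 0x5598
  0x5598 + 0x7708 = 0x0CCA0
  0xCCA0 + 0x3FC4 = 0x10C64 → wrap carry → 0x0C65
One's-complement sum = 0x0C65.
Checksum = ~0x0C65 & 0xFFFF = 0xF39A.

F39A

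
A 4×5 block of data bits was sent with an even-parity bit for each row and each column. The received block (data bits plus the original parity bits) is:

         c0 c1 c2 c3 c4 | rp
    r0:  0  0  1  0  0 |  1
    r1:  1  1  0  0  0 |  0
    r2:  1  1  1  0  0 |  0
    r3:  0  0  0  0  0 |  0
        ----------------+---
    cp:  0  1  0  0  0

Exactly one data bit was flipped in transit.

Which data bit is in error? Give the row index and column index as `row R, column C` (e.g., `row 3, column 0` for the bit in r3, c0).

row 2, column 1

Recompute each row's even parity and compare to rp:
  r0: data parity 1, sent rp 1 → ok
  r1: data parity 0, sent rp 0 → ok
  r2: data parity 1, sent rp 0 → mismatch
  r3: data parity 0, sent rp 0 → ok
Recompute each column's even parity and compare to cp:
  c0: data parity 0, sent cp 0 → ok
  c1: data parity 0, sent cp 1 → mismatch
  c2: data parity 0, sent cp 0 → ok
  c3: data parity 0, sent cp 0 → ok
  c4: data parity 0, sent cp 0 → ok
Exactly one row (r2) and one column (c1) fail → the flipped bit is at their intersection.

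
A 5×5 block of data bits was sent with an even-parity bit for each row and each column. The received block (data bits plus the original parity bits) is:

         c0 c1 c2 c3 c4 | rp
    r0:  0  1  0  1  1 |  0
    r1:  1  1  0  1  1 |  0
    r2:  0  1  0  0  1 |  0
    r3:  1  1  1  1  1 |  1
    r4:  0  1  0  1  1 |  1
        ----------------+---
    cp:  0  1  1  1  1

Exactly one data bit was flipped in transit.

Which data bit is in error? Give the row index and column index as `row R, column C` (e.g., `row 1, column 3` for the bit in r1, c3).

Recompute each row's even parity and compare to rp:
  r0: data parity 1, sent rp 0 → mismatch
  r1: data parity 0, sent rp 0 → ok
  r2: data parity 0, sent rp 0 → ok
  r3: data parity 1, sent rp 1 → ok
  r4: data parity 1, sent rp 1 → ok
Recompute each column's even parity and compare to cp:
  c0: data parity 0, sent cp 0 → ok
  c1: data parity 1, sent cp 1 → ok
  c2: data parity 1, sent cp 1 → ok
  c3: data parity 0, sent cp 1 → mismatch
  c4: data parity 1, sent cp 1 → ok
Exactly one row (r0) and one column (c3) fail → the flipped bit is at their intersection.

row 0, column 3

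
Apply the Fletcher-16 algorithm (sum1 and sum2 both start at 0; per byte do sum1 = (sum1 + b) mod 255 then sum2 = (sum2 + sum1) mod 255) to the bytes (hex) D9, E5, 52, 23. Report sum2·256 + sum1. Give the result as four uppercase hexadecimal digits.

E035

Running sums (mod 255):
  after byte 0 (D9): sum1=217, sum2=217
  after byte 1 (E5): sum1=191, sum2=153
  after byte 2 (52): sum1=18, sum2=171
  after byte 3 (23): sum1=53, sum2=224
Checksum = sum2·256 + sum1 = 224·256 + 53 = 57397 = 0xE035.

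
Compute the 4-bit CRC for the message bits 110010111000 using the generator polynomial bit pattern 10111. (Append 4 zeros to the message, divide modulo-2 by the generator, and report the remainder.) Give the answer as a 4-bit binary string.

Append 4 zeros: 1100101110000000. Divide by 10111 (XOR where the leading bit is 1):
  pos 0: 11001 XOR 10111 = 01110
  pos 1: 11100 XOR 10111 = 01011
  pos 2: 10111 XOR 10111 = 00000
  pos 7: 11000 XOR 10111 = 01111
  pos 8: 11110 XOR 10111 = 01001
  pos 9: 10010 XOR 10111 = 00101
  pos 11: 10100 XOR 10111 = 00011
Remainder (last 4 bits) = 0011. This is the CRC / FCS.

0011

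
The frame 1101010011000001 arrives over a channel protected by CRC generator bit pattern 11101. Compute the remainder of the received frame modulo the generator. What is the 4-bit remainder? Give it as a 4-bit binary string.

0010

Modulo-2 division of 1101010011000001 by 11101:
  pos 0: 11010 XOR 11101 = 00111
  pos 2: 11110 XOR 11101 = 00011
  pos 5: 11011 XOR 11101 = 00110
  pos 7: 11000 XOR 11101 = 00101
  pos 9: 10100 XOR 11101 = 01001
  pos 10: 10010 XOR 11101 = 01111
  pos 11: 11111 XOR 11101 = 00010
Remainder = 0010 (nonzero — an error is detected).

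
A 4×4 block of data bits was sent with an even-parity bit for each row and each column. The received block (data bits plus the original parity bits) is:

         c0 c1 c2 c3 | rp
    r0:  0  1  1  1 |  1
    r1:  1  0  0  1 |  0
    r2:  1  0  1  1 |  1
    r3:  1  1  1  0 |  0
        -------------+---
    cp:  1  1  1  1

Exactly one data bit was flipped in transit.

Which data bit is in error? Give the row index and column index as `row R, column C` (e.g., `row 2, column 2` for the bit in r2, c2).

Recompute each row's even parity and compare to rp:
  r0: data parity 1, sent rp 1 → ok
  r1: data parity 0, sent rp 0 → ok
  r2: data parity 1, sent rp 1 → ok
  r3: data parity 1, sent rp 0 → mismatch
Recompute each column's even parity and compare to cp:
  c0: data parity 1, sent cp 1 → ok
  c1: data parity 0, sent cp 1 → mismatch
  c2: data parity 1, sent cp 1 → ok
  c3: data parity 1, sent cp 1 → ok
Exactly one row (r3) and one column (c1) fail → the flipped bit is at their intersection.

row 3, column 1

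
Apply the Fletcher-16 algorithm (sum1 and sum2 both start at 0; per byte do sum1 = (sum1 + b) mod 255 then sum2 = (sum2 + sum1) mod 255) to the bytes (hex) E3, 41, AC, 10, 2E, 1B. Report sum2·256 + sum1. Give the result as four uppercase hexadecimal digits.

Running sums (mod 255):
  after byte 0 (E3): sum1=227, sum2=227
  after byte 1 (41): sum1=37, sum2=9
  after byte 2 (AC): sum1=209, sum2=218
  after byte 3 (10): sum1=225, sum2=188
  after byte 4 (2E): sum1=16, sum2=204
  after byte 5 (1B): sum1=43, sum2=247
Checksum = sum2·256 + sum1 = 247·256 + 43 = 63275 = 0xF72B.

F72B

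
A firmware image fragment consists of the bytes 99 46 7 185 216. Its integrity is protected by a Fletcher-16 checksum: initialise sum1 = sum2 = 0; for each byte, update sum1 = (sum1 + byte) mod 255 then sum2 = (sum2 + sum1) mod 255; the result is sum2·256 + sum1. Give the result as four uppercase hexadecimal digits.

0B2B

Running sums (mod 255):
  after byte 0 (99): sum1=99, sum2=99
  after byte 1 (46): sum1=145, sum2=244
  after byte 2 (7): sum1=152, sum2=141
  after byte 3 (185): sum1=82, sum2=223
  after byte 4 (216): sum1=43, sum2=11
Checksum = sum2·256 + sum1 = 11·256 + 43 = 2859 = 0x0B2B.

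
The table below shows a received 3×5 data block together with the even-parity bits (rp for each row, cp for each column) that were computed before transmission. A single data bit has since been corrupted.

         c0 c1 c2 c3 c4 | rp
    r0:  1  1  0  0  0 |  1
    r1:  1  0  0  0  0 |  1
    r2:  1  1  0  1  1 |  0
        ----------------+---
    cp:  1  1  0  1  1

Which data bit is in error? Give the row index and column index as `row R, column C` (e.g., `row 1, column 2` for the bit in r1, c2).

row 0, column 1

Recompute each row's even parity and compare to rp:
  r0: data parity 0, sent rp 1 → mismatch
  r1: data parity 1, sent rp 1 → ok
  r2: data parity 0, sent rp 0 → ok
Recompute each column's even parity and compare to cp:
  c0: data parity 1, sent cp 1 → ok
  c1: data parity 0, sent cp 1 → mismatch
  c2: data parity 0, sent cp 0 → ok
  c3: data parity 1, sent cp 1 → ok
  c4: data parity 1, sent cp 1 → ok
Exactly one row (r0) and one column (c1) fail → the flipped bit is at their intersection.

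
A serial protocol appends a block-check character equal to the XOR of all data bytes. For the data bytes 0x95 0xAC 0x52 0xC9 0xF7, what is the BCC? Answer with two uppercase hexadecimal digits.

55

XOR the bytes together:
  start with 0x95
  0x95 ⊕ 0xAC = 0x39
  0x39 ⊕ 0x52 = 0x6B
  0x6B ⊕ 0xC9 = 0xA2
  0xA2 ⊕ 0xF7 = 0x55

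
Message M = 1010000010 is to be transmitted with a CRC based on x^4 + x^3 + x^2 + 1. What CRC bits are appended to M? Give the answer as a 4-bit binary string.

0100

Append 4 zeros: 10100000100000. Divide by 11101 (XOR where the leading bit is 1):
  pos 0: 10100 XOR 11101 = 01001
  pos 1: 10010 XOR 11101 = 01111
  pos 2: 11110 XOR 11101 = 00011
  pos 5: 11010 XOR 11101 = 00111
  pos 7: 11100 XOR 11101 = 00001
Remainder (last 4 bits) = 0100. This is the CRC / FCS.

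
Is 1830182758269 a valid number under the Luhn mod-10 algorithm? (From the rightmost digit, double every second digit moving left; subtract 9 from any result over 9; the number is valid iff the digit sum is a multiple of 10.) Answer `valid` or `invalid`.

From the right, keep odd positions and double even positions (subtract 9 from any doubled value over 9):
  doubled (positions 2,4,...): 3 7 5 7 0 7 → sum 29
  kept (positions 1,3,...): 9 2 5 2 1 3 1 → sum 23
Total = 52.
52 mod 10 = 2, so the number is invalid.

invalid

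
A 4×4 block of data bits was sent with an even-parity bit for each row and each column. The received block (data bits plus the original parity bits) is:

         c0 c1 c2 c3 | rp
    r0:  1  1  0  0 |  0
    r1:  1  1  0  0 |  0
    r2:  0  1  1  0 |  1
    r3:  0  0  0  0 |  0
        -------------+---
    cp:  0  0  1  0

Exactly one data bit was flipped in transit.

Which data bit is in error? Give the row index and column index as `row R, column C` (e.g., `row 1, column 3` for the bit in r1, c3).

row 2, column 1

Recompute each row's even parity and compare to rp:
  r0: data parity 0, sent rp 0 → ok
  r1: data parity 0, sent rp 0 → ok
  r2: data parity 0, sent rp 1 → mismatch
  r3: data parity 0, sent rp 0 → ok
Recompute each column's even parity and compare to cp:
  c0: data parity 0, sent cp 0 → ok
  c1: data parity 1, sent cp 0 → mismatch
  c2: data parity 1, sent cp 1 → ok
  c3: data parity 0, sent cp 0 → ok
Exactly one row (r2) and one column (c1) fail → the flipped bit is at their intersection.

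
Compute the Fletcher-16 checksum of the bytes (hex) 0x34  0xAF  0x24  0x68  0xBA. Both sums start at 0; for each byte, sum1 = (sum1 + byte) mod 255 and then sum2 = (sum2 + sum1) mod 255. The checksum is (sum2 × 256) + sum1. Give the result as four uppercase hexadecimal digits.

BB2B

Running sums (mod 255):
  after byte 0 (0x34): sum1=52, sum2=52
  after byte 1 (0xAF): sum1=227, sum2=24
  after byte 2 (0x24): sum1=8, sum2=32
  after byte 3 (0x68): sum1=112, sum2=144
  after byte 4 (0xBA): sum1=43, sum2=187
Checksum = sum2·256 + sum1 = 187·256 + 43 = 47915 = 0xBB2B.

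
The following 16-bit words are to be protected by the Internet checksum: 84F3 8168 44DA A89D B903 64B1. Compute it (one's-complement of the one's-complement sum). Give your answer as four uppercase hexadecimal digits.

EE76

One's-complement addition (fold any carry out of bit 15 back into bit 0):
  0x84F3 + 0x8168 = 0x1065B → wrap carry → 0x065C
  0x065C + 0x44DA = 0x04B36
  0x4B36 + 0xA89D = 0x0F3D3
  0xF3D3 + 0xB903 = 0x1ACD6 → wrap carry → 0xACD7
  0xACD7 + 0x64B1 = 0x11188 → wrap carry → 0x1189
One's-complement sum = 0x1189.
Checksum = ~0x1189 & 0xFFFF = 0xEE76.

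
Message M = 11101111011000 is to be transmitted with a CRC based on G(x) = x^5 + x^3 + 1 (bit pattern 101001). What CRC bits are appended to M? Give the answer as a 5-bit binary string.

Append 5 zeros: 1110111101100000000. Divide by 101001 (XOR where the leading bit is 1):
  pos 0: 111011 XOR 101001 = 010010
  pos 1: 100101 XOR 101001 = 001100
  pos 3: 110010 XOR 101001 = 011011
  pos 4: 110111 XOR 101001 = 011110
  pos 5: 111101 XOR 101001 = 010100
  pos 6: 101000 XOR 101001 = 000001
  pos 11: 100000 XOR 101001 = 001001
  pos 13: 100100 XOR 101001 = 001101
Remainder (last 5 bits) = 01101. This is the CRC / FCS.

01101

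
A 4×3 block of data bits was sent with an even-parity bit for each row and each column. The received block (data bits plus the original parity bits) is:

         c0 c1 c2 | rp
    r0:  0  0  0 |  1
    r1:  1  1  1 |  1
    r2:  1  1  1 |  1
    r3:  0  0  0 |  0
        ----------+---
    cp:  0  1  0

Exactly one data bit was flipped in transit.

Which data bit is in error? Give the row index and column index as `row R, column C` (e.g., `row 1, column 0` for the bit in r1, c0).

Recompute each row's even parity and compare to rp:
  r0: data parity 0, sent rp 1 → mismatch
  r1: data parity 1, sent rp 1 → ok
  r2: data parity 1, sent rp 1 → ok
  r3: data parity 0, sent rp 0 → ok
Recompute each column's even parity and compare to cp:
  c0: data parity 0, sent cp 0 → ok
  c1: data parity 0, sent cp 1 → mismatch
  c2: data parity 0, sent cp 0 → ok
Exactly one row (r0) and one column (c1) fail → the flipped bit is at their intersection.

row 0, column 1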